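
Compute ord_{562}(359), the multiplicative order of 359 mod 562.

The order of 359 must divide φ(562) = φ(2)·φ(281) = 1·280 = 280 = 2^3 · 5 · 7.
Divisors of 280: 1, 2, 4, 5, 7, 8, 10, 14, 20, 28, 35, 40, 56, 70, 140, 280.
Check 359^d mod 562 for each divisor in increasing order:
359^1 ≡ 359
359^2 ≡ 183
359^4 ≡ 331
359^5 ≡ 247
359^7 ≡ 241
359^8 ≡ 533
359^10 ≡ 313
359^14 ≡ 195
359^20 ≡ 181
359^28 ≡ 371
359^35 ≡ 53
359^40 ≡ 165
359^56 ≡ 513
359^70 ≡ 561
359^140 ≡ 1
The smallest such exponent is 140, so the order of 359 is 140.

140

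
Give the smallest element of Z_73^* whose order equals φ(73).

φ(73) = 73 − 1 = 72 = 2^3 · 3^2.
Test candidates g = 2, 3, … against the prime factors q ∈ {2, 3} of φ(73): g is a generator iff g^(72/q) ≢ 1 for every such q.
g = 2: 2^36 ≡ 1 — hits 1, so not a primitive root.
g = 3: 3^36 ≡ 1 — hits 1, so not a primitive root.
g = 4: 4^36 ≡ 1 — hits 1, so not a primitive root.
g = 5: 5^36 ≡ 72; 5^24 ≡ 8 — none is 1, so 5 is a primitive root.
So 5 is the smallest generator of (Z/73Z)^×.

5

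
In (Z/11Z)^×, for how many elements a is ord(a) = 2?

φ(11) = 11 − 1 = 10 = 2 · 5.
(Z/11Z)^× is cyclic (|G| = 10); a cyclic group of order m has exactly φ(d) elements of each order d | m, and none otherwise.
2 | 10, and φ(2) = 2 − 1 = 1.

1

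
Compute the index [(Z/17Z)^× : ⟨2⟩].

ord(2) | φ(17) = 17 − 1 = 16 = 2^4.
Divisors of 16: 1, 2, 4, 8, 16.
Test each divisor d:
2^1 ≡ 2
2^2 ≡ 4
2^4 ≡ 16
2^8 ≡ 1
So ord_17(2) = 8, hence |⟨2⟩| = 8.
Index = |(Z/17Z)^×| / |⟨2⟩| = 16 / 8 = 2.

2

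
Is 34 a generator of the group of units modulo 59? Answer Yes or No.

Yes

φ(59) = 59 − 1 = 58 = 2 · 29.
It suffices to check that the order of 34 is not a proper divisor of 58: compute 34^(58/q) for q ∈ {2, 29}.
34^29 ≡ 58 (mod 59)  [q = 2: ≢ 1 ✓]
34^2 ≡ 35 (mod 59)  [q = 29: ≢ 1 ✓]
Every test exponent gives a nontrivial residue, hence 34 generates the full group.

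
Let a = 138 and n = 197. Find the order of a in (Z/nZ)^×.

98

The order of 138 must divide φ(197) = 197 − 1 = 196 = 2^2 · 7^2.
Divisors of 196: 1, 2, 4, 7, 14, 28, 49, 98, 196.
Check 138^d mod 197 for each divisor in increasing order:
138^1 ≡ 138 (mod 197)
138^2 ≡ 132 (mod 197)
138^4 ≡ 88 (mod 197)
138^7 ≡ 19 (mod 197)
138^14 ≡ 164 (mod 197)
138^28 ≡ 104 (mod 197)
138^49 ≡ 196 (mod 197)
138^98 ≡ 1 (mod 197) ✓
Therefore the multiplicative order of 138 modulo 197 is 98.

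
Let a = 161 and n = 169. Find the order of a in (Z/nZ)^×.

52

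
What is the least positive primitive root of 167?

φ(167) = 167 − 1 = 166 = 2 · 83.
g is a primitive root iff g^(166/q) ≢ 1 (mod 167) for each prime q ∈ {2, 83}.
g = 2: 2^83 ≡ 1 — hits 1, so not a primitive root.
g = 3: 3^83 ≡ 1 — hits 1, so not a primitive root.
g = 4: 4^83 ≡ 1 — hits 1, so not a primitive root.
g = 5: 5^83 ≡ 166; 5^2 ≡ 25 — none is 1, so 5 is a primitive root.
So 5 is the smallest generator of (Z/167Z)^×.

5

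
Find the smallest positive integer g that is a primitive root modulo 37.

φ(37) = 37 − 1 = 36 = 2^2 · 3^2.
Test candidates g = 2, 3, … against the prime factors q ∈ {2, 3} of φ(37): g is a generator iff g^(36/q) ≢ 1 for every such q.
g = 2: 2^18 ≡ 36; 2^12 ≡ 26 — none is 1, so 2 is a primitive root.
The smallest primitive root modulo 37 is 2.

2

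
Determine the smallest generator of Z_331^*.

φ(331) = 331 − 1 = 330 = 2 · 3 · 5 · 11.
Test candidates g = 2, 3, … against the prime factors q ∈ {2, 3, 5, 11} of φ(331): g is a generator iff g^(330/q) ≢ 1 for every such q.
g = 2: 2^165 ≡ 330; 2^110 ≡ 299; 2^66 ≡ 64; 2^30 ≡ 1 — hits 1, so not a primitive root.
g = 3: 3^165 ≡ 330; 3^110 ≡ 299; 3^66 ≡ 64; 3^30 ≡ 270 — none is 1, so 3 is a primitive root.
Hence the least primitive root of 331 is 3.

3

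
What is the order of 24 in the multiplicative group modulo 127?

18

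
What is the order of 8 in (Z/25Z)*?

The order of 8 must divide φ(25) = φ(5^2) = 5·(5−1) = 20 = 2^2 · 5.
Divisors of 20: 1, 2, 4, 5, 10, 20.
Test each divisor d:
8^1 ≡ 8
8^2 ≡ 14
8^4 ≡ 21
8^5 ≡ 18
8^10 ≡ 24
8^20 ≡ 1
The smallest such exponent is 20, so the order of 8 is 20.

20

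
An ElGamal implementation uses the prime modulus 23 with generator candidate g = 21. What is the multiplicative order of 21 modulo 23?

ord(21) | φ(23) = 23 − 1 = 22 = 2 · 11.
Divisors of 22: 1, 2, 11, 22.
Compute 21^d (mod 23) for the divisors d until we hit 1:
21^1 ≡ 21
21^2 ≡ 4
21^11 ≡ 22
21^22 ≡ 1
So ord_23(21) = 22.

22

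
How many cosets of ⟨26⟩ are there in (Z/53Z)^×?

ord(26) | φ(53) = 53 − 1 = 52 = 2^2 · 13.
Divisors of 52: 1, 2, 4, 13, 26, 52.
Test each divisor d:
26^1 ≡ 26 (mod 53)
26^2 ≡ 40 (mod 53)
26^4 ≡ 10 (mod 53)
26^13 ≡ 30 (mod 53)
26^26 ≡ 52 (mod 53)
26^52 ≡ 1 (mod 53) ✓
Thus |⟨26⟩| = ord(26) = 52.
The index is φ(53) / ord(26) = 52 / 52 = 1.

1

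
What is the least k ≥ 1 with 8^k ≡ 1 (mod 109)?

12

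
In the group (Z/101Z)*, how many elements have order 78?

0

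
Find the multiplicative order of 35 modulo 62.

5

The order of 35 must divide φ(62) = φ(2)·φ(31) = 1·30 = 30 = 2 · 3 · 5.
Divisors of 30: 1, 2, 3, 5, 6, 10, 15, 30.
Evaluate successive powers at the divisors of 30:
35^1 ≡ 35 (mod 62)
35^2 ≡ 47 (mod 62)
35^3 ≡ 33 (mod 62)
35^5 ≡ 1 (mod 62) ✓
Hence ord(35) = 5.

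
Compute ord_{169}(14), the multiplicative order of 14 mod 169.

By Lagrange's theorem, ord_169(14) divides φ(169) = φ(13^2) = 13·(13−1) = 156 = 2^2 · 3 · 13.
Divisors of 156: 1, 2, 3, 4, 6, 12, 13, 26, 39, 52, 78, 156.
Check 14^d mod 169 for each divisor in increasing order:
14^1 ≡ 14
14^2 ≡ 27
14^3 ≡ 40
14^4 ≡ 53
14^6 ≡ 79
14^12 ≡ 157
14^13 ≡ 1
Therefore the multiplicative order of 14 modulo 169 is 13.

13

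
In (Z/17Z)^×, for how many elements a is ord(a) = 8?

4

φ(17) = 17 − 1 = 16 = 2^4.
(Z/17Z)^× is cyclic (|G| = 16); a cyclic group of order m has exactly φ(d) elements of each order d | m, and none otherwise.
8 = 2^3 divides 16, and φ(8) = 4.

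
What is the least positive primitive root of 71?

7

φ(71) = 71 − 1 = 70 = 2 · 5 · 7.
g is a primitive root iff g^(70/q) ≢ 1 (mod 71) for each prime q ∈ {2, 5, 7}.
g = 2: 2^35 ≡ 1 — hits 1, so not a primitive root.
g = 3: 3^35 ≡ 1 — hits 1, so not a primitive root.
g = 4: 4^35 ≡ 1 — hits 1, so not a primitive root.
g = 5: 5^35 ≡ 1 — hits 1, so not a primitive root.
g = 6: 6^35 ≡ 1 — hits 1, so not a primitive root.
g = 7: 7^35 ≡ 70; 7^14 ≡ 54; 7^10 ≡ 45 — none is 1, so 7 is a primitive root.
Hence the least primitive root of 71 is 7.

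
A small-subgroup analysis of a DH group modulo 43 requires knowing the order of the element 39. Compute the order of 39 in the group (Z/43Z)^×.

14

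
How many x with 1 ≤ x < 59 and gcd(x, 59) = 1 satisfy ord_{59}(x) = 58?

28

φ(59) = 59 − 1 = 58 = 2 · 29.
In a cyclic group of order 58, there are φ(d) elements of order d for each divisor d of 58, and zero for non-divisors.
58 = 2 · 29 divides 58, and φ(58) = 28.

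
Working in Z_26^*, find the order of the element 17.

By Lagrange's theorem, ord_26(17) divides φ(26) = φ(2)·φ(13) = 1·12 = 12 = 2^2 · 3.
Divisors of 12: 1, 2, 3, 4, 6, 12.
Check 17^d mod 26 for each divisor in increasing order:
17^1 ≡ 17
17^2 ≡ 3
17^3 ≡ 25
17^4 ≡ 9
17^6 ≡ 1
The smallest such exponent is 6, so the order of 17 is 6.

6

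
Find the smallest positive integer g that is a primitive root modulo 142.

7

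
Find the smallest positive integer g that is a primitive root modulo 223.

3

φ(223) = 223 − 1 = 222 = 2 · 3 · 37.
g is a primitive root iff g^(222/q) ≢ 1 (mod 223) for each prime q ∈ {2, 3, 37}.
g = 2: 2^111 ≡ 1 — hits 1, so not a primitive root.
g = 3: 3^111 ≡ 222; 3^74 ≡ 183; 3^6 ≡ 60 — none is 1, so 3 is a primitive root.
So 3 is the smallest generator of (Z/223Z)^×.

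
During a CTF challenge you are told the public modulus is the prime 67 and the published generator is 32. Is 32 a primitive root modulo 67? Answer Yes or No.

Yes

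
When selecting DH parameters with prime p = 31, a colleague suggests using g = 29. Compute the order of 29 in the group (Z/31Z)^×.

Since 29 ∈ (Z/31Z)^×, its order divides φ(31) = 31 − 1 = 30 = 2 · 3 · 5.
Divisors of 30: 1, 2, 3, 5, 6, 10, 15, 30.
Evaluate successive powers at the divisors of 30:
29^1 ≡ 29 (mod 31)
29^2 ≡ 4 (mod 31)
29^3 ≡ 23 (mod 31)
29^5 ≡ 30 (mod 31)
29^6 ≡ 2 (mod 31)
29^10 ≡ 1 (mod 31) ✓
Hence ord(29) = 10.

10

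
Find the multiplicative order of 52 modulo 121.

The order of 52 must divide φ(121) = φ(11^2) = 11·(11−1) = 110 = 2 · 5 · 11.
Divisors of 110: 1, 2, 5, 10, 11, 22, 55, 110.
Compute 52^d (mod 121) for the divisors d until we hit 1:
52^1 ≡ 52 (mod 121)
52^2 ≡ 42 (mod 121)
52^5 ≡ 10 (mod 121)
52^10 ≡ 100 (mod 121)
52^11 ≡ 118 (mod 121)
52^22 ≡ 9 (mod 121)
52^55 ≡ 120 (mod 121)
52^110 ≡ 1 (mod 121) ✓
Therefore the multiplicative order of 52 modulo 121 is 110.

110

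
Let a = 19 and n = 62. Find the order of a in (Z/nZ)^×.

15

By Lagrange's theorem, ord_62(19) divides φ(62) = φ(2)·φ(31) = 1·30 = 30 = 2 · 3 · 5.
Divisors of 30: 1, 2, 3, 5, 6, 10, 15, 30.
Check 19^d mod 62 for each divisor in increasing order:
19^1 ≡ 19 (mod 62)
19^2 ≡ 51 (mod 62)
19^3 ≡ 39 (mod 62)
19^5 ≡ 5 (mod 62)
19^6 ≡ 33 (mod 62)
19^10 ≡ 25 (mod 62)
19^15 ≡ 1 (mod 62) ✓
The smallest such exponent is 15, so the order of 19 is 15.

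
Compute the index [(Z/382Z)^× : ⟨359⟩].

1

Since 359 ∈ (Z/382Z)^×, its order divides φ(382) = φ(2)·φ(191) = 1·190 = 190 = 2 · 5 · 19.
Divisors of 190: 1, 2, 5, 10, 19, 38, 95, 190.
Compute 359^d (mod 382) for the divisors d until we hit 1:
359^1 ≡ 359 (mod 382)
359^2 ≡ 147 (mod 382)
359^5 ≡ 357 (mod 382)
359^10 ≡ 243 (mod 382)
359^19 ≡ 7 (mod 382)
359^38 ≡ 49 (mod 382)
359^95 ≡ 381 (mod 382)
359^190 ≡ 1 (mod 382) ✓
Thus |⟨359⟩| = ord(359) = 190.
Index = |(Z/382Z)^×| / |⟨359⟩| = 190 / 190 = 1.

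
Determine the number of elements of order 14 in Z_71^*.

φ(71) = 71 − 1 = 70 = 2 · 5 · 7.
(Z/71Z)^× is cyclic (|G| = 70); a cyclic group of order m has exactly φ(d) elements of each order d | m, and none otherwise.
14 = 2 · 7 divides 70, and φ(14) = 6.

6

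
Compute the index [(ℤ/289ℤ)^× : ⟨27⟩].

1

Since 27 ∈ (Z/289Z)^×, its order divides φ(289) = φ(17^2) = 17·(17−1) = 272 = 2^4 · 17.
Divisors of 272: 1, 2, 4, 8, 16, 17, 34, 68, 136, 272.
Check 27^d mod 289 for each divisor in increasing order:
27^1 ≡ 27 (mod 289)
27^2 ≡ 151 (mod 289)
27^4 ≡ 259 (mod 289)
27^8 ≡ 33 (mod 289)
27^16 ≡ 222 (mod 289)
27^17 ≡ 214 (mod 289)
27^34 ≡ 134 (mod 289)
27^68 ≡ 38 (mod 289)
27^136 ≡ 288 (mod 289)
27^272 ≡ 1 (mod 289) ✓
The order of 27 is 272, so the subgroup it generates has 272 elements.
The index is φ(289) / ord(27) = 272 / 272 = 1.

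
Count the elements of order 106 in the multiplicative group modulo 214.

52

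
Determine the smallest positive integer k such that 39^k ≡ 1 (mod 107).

53

ord(39) | φ(107) = 107 − 1 = 106 = 2 · 53.
Divisors of 106: 1, 2, 53, 106.
Evaluate successive powers at the divisors of 106:
39^1 ≡ 39 (mod 107)
39^2 ≡ 23 (mod 107)
39^53 ≡ 1 (mod 107) ✓
So ord_107(39) = 53.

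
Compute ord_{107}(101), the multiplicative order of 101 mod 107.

53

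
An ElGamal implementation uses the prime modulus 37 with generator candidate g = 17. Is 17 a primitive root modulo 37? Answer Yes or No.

Yes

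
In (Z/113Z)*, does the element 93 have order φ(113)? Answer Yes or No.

Yes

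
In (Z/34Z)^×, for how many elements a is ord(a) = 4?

2

φ(34) = φ(2)·φ(17) = 1·16 = 16 = 2^4.
Since (Z/34Z)^× is cyclic of order 16, the number of elements of order d is φ(d) when d | 16 and 0 otherwise.
4 = 2^2 divides 16, and φ(4) = 2.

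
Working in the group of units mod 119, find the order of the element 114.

Since 114 ∈ (Z/119Z)^×, its order divides φ(119) = φ(7·17) = (7−1)·(17−1) = 6·16 = 96 = 2^5 · 3.
Divisors of 96: 1, 2, 3, 4, 6, 8, 12, 16, 24, 32, 48, 96.
Test each divisor d:
114^1 ≡ 114 (mod 119)
114^2 ≡ 25 (mod 119)
114^3 ≡ 113 (mod 119)
114^4 ≡ 30 (mod 119)
114^6 ≡ 36 (mod 119)
114^8 ≡ 67 (mod 119)
114^12 ≡ 106 (mod 119)
114^16 ≡ 86 (mod 119)
114^24 ≡ 50 (mod 119)
114^32 ≡ 18 (mod 119)
114^48 ≡ 1 (mod 119) ✓
So ord_119(114) = 48.

48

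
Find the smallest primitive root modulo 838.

11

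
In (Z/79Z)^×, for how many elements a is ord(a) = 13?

φ(79) = 79 − 1 = 78 = 2 · 3 · 13.
In a cyclic group of order 78, there are φ(d) elements of order d for each divisor d of 78, and zero for non-divisors.
13 | 78, and φ(13) = 13 − 1 = 12.

12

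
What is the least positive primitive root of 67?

φ(67) = 67 − 1 = 66 = 2 · 3 · 11.
Test candidates g = 2, 3, … against the prime factors q ∈ {2, 3, 11} of φ(67): g is a generator iff g^(66/q) ≢ 1 for every such q.
g = 2: 2^33 ≡ 66; 2^22 ≡ 37; 2^6 ≡ 64 — none is 1, so 2 is a primitive root.
The smallest primitive root modulo 67 is 2.

2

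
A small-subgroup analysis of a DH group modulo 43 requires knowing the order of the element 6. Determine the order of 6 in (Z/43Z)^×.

The order of 6 must divide φ(43) = 43 − 1 = 42 = 2 · 3 · 7.
Divisors of 42: 1, 2, 3, 6, 7, 14, 21, 42.
Compute 6^d (mod 43) for the divisors d until we hit 1:
6^1 ≡ 6 (mod 43)
6^2 ≡ 36 (mod 43)
6^3 ≡ 1 (mod 43) ✓
The smallest such exponent is 3, so the order of 6 is 3.

3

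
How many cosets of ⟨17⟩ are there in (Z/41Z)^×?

The order of 17 must divide φ(41) = 41 − 1 = 40 = 2^3 · 5.
Divisors of 40: 1, 2, 4, 5, 8, 10, 20, 40.
Test each divisor d:
17^1 ≡ 17
17^2 ≡ 2
17^4 ≡ 4
17^5 ≡ 27
17^8 ≡ 16
17^10 ≡ 32
17^20 ≡ 40
17^40 ≡ 1
The order of 17 is 40, so the subgroup it generates has 40 elements.
Index = |(Z/41Z)^×| / |⟨17⟩| = 40 / 40 = 1.

1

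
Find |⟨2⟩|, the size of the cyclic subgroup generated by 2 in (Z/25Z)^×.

20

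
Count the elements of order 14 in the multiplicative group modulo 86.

6

φ(86) = φ(2)·φ(43) = 1·42 = 42 = 2 · 3 · 7.
Since (Z/86Z)^× is cyclic of order 42, the number of elements of order d is φ(d) when d | 42 and 0 otherwise.
14 = 2 · 7 divides 42, and φ(14) = 6.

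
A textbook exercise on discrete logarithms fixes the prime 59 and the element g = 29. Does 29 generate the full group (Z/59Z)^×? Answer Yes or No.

No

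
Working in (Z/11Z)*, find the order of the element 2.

10

ord(2) | φ(11) = 11 − 1 = 10 = 2 · 5.
Divisors of 10: 1, 2, 5, 10.
Check 2^d mod 11 for each divisor in increasing order:
2^1 ≡ 2 (mod 11)
2^2 ≡ 4 (mod 11)
2^5 ≡ 10 (mod 11)
2^10 ≡ 1 (mod 11) ✓
The smallest such exponent is 10, so the order of 2 is 10.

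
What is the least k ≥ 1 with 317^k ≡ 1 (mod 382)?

190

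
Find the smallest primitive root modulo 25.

φ(25) = φ(5^2) = 5·(5−1) = 20 = 2^2 · 5.
g is a primitive root iff g^(20/q) ≢ 1 (mod 25) for each prime q ∈ {2, 5}.
g = 2: 2^10 ≡ 24; 2^4 ≡ 16 — none is 1, so 2 is a primitive root.
The smallest primitive root modulo 25 is 2.

2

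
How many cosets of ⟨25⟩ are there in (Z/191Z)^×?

ord(25) | φ(191) = 191 − 1 = 190 = 2 · 5 · 19.
Divisors of 190: 1, 2, 5, 10, 19, 38, 95, 190.
Test each divisor d:
25^1 ≡ 25 (mod 191)
25^2 ≡ 52 (mod 191)
25^5 ≡ 177 (mod 191)
25^10 ≡ 5 (mod 191)
25^19 ≡ 1 (mod 191) ✓
Thus |⟨25⟩| = ord(25) = 19.
[(Z/191Z)^× : ⟨25⟩] = 190/19 = 10.

10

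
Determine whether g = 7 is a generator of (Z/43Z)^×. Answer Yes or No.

No

φ(43) = 43 − 1 = 42 = 2 · 3 · 7.
An element g generates (Z/43Z)^× iff g^(42/q) ≢ 1 (mod 43) for each prime q ∈ {2, 3, 7}.
7^21 ≡ 42 (mod 43)  [q = 2: ≢ 1 ✓]
7^14 ≡ 6 (mod 43)  [q = 3: ≢ 1 ✓]
7^6 ≡ 1 (mod 43)  [q = 7: ≡ 1 ✗]
7^6 ≡ 1 shows ord(7) | 6, strictly less than φ(43); not a primitive root.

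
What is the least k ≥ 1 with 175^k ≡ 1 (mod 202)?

100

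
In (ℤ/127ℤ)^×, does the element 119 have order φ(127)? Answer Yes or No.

No

φ(127) = 127 − 1 = 126 = 2 · 3^2 · 7.
It suffices to check that the order of 119 is not a proper divisor of 126: compute 119^(126/q) for q ∈ {2, 3, 7}.
119^63 ≡ 126 (mod 127)  [q = 2: ≢ 1 ✓]
119^42 ≡ 1 (mod 127)  [q = 3: ≡ 1 ✗]
119^18 ≡ 32 (mod 127)  [q = 7: ≢ 1 ✓]
The check at q = 3 fails, so 119 generates a proper subgroup.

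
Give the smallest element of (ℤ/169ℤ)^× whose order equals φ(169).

φ(169) = φ(13^2) = 13·(13−1) = 156 = 2^2 · 3 · 13.
Test candidates g = 2, 3, … against the prime factors q ∈ {2, 3, 13} of φ(169): g is a generator iff g^(156/q) ≢ 1 for every such q.
g = 2: 2^78 ≡ 168; 2^52 ≡ 146; 2^12 ≡ 40 — none is 1, so 2 is a primitive root.
The smallest primitive root modulo 169 is 2.

2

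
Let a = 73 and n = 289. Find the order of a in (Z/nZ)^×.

272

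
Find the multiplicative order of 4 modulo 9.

3

The order of 4 must divide φ(9) = φ(3^2) = 3·(3−1) = 6 = 2 · 3.
Divisors of 6: 1, 2, 3, 6.
Test each divisor d:
4^1 ≡ 4 (mod 9)
4^2 ≡ 7 (mod 9)
4^3 ≡ 1 (mod 9) ✓
Therefore the multiplicative order of 4 modulo 9 is 3.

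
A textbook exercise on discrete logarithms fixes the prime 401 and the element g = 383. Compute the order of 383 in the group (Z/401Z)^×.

100

The order of 383 must divide φ(401) = 401 − 1 = 400 = 2^4 · 5^2.
Divisors of 400: 1, 2, 4, 5, 8, 10, 16, 20, 25, 40, 50, 80, 100, 200, 400.
Test each divisor d:
383^1 ≡ 383
383^2 ≡ 324
383^4 ≡ 315
383^5 ≡ 345
383^8 ≡ 178
383^10 ≡ 329
383^16 ≡ 5
383^20 ≡ 372
383^25 ≡ 20
383^40 ≡ 39
383^50 ≡ 400
383^80 ≡ 318
383^100 ≡ 1
Therefore the multiplicative order of 383 modulo 401 is 100.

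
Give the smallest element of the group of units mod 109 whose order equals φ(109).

φ(109) = 109 − 1 = 108 = 2^2 · 3^3.
g is a primitive root iff g^(108/q) ≢ 1 (mod 109) for each prime q ∈ {2, 3}.
g = 2: 2^54 ≡ 108; 2^36 ≡ 1 — hits 1, so not a primitive root.
g = 3: 3^54 ≡ 1 — hits 1, so not a primitive root.
g = 4: 4^54 ≡ 1 — hits 1, so not a primitive root.
g = 5: 5^54 ≡ 1 — hits 1, so not a primitive root.
g = 6: 6^54 ≡ 108; 6^36 ≡ 63 — none is 1, so 6 is a primitive root.
The smallest primitive root modulo 109 is 6.

6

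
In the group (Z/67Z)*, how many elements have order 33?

20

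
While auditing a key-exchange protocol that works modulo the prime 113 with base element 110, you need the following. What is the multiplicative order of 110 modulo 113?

By Lagrange's theorem, ord_113(110) divides φ(113) = 113 − 1 = 112 = 2^4 · 7.
Divisors of 112: 1, 2, 4, 7, 8, 14, 16, 28, 56, 112.
Evaluate successive powers at the divisors of 112:
110^1 ≡ 110 (mod 113)
110^2 ≡ 9 (mod 113)
110^4 ≡ 81 (mod 113)
110^7 ≡ 73 (mod 113)
110^8 ≡ 7 (mod 113)
110^14 ≡ 18 (mod 113)
110^16 ≡ 49 (mod 113)
110^28 ≡ 98 (mod 113)
110^56 ≡ 112 (mod 113)
110^112 ≡ 1 (mod 113) ✓
Hence ord(110) = 112.

112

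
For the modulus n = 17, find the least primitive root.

3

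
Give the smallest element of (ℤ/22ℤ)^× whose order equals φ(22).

7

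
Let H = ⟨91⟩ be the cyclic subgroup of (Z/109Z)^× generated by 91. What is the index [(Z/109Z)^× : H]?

Since 91 ∈ (Z/109Z)^×, its order divides φ(109) = 109 − 1 = 108 = 2^2 · 3^3.
Divisors of 108: 1, 2, 3, 4, 6, 9, 12, 18, 27, 36, 54, 108.
Test each divisor d:
91^1 ≡ 91 (mod 109)
91^2 ≡ 106 (mod 109)
91^3 ≡ 54 (mod 109)
91^4 ≡ 9 (mod 109)
91^6 ≡ 82 (mod 109)
91^9 ≡ 68 (mod 109)
91^12 ≡ 75 (mod 109)
91^18 ≡ 46 (mod 109)
91^27 ≡ 76 (mod 109)
91^36 ≡ 45 (mod 109)
91^54 ≡ 108 (mod 109)
91^108 ≡ 1 (mod 109) ✓
So ord_109(91) = 108, hence |⟨91⟩| = 108.
[(Z/109Z)^× : ⟨91⟩] = 108/108 = 1.

1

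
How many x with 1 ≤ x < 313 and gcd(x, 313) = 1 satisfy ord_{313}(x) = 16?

0

φ(313) = 313 − 1 = 312 = 2^3 · 3 · 13.
In a cyclic group of order 312, there are φ(d) elements of order d for each divisor d of 312, and zero for non-divisors.
Since 16 ∤ 312, the count is 0.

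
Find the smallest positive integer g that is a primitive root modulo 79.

φ(79) = 79 − 1 = 78 = 2 · 3 · 13.
g is a primitive root iff g^(78/q) ≢ 1 (mod 79) for each prime q ∈ {2, 3, 13}.
g = 2: 2^39 ≡ 1 — hits 1, so not a primitive root.
g = 3: 3^39 ≡ 78; 3^26 ≡ 23; 3^6 ≡ 18 — none is 1, so 3 is a primitive root.
Hence the least primitive root of 79 is 3.

3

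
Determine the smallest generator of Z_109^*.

φ(109) = 109 − 1 = 108 = 2^2 · 3^3.
g is a primitive root iff g^(108/q) ≢ 1 (mod 109) for each prime q ∈ {2, 3}.
g = 2: 2^54 ≡ 108; 2^36 ≡ 1 — hits 1, so not a primitive root.
g = 3: 3^54 ≡ 1 — hits 1, so not a primitive root.
g = 4: 4^54 ≡ 1 — hits 1, so not a primitive root.
g = 5: 5^54 ≡ 1 — hits 1, so not a primitive root.
g = 6: 6^54 ≡ 108; 6^36 ≡ 63 — none is 1, so 6 is a primitive root.
The smallest primitive root modulo 109 is 6.

6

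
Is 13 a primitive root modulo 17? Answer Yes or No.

No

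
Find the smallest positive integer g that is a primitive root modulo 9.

2

φ(9) = φ(3^2) = 3·(3−1) = 6 = 2 · 3.
Test candidates g = 2, 3, … against the prime factors q ∈ {2, 3} of φ(9): g is a generator iff g^(6/q) ≢ 1 for every such q.
g = 2: 2^3 ≡ 8; 2^2 ≡ 4 — none is 1, so 2 is a primitive root.
The smallest primitive root modulo 9 is 2.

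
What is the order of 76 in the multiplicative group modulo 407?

The order of 76 must divide φ(407) = φ(11·37) = (11−1)·(37−1) = 10·36 = 360 = 2^3 · 3^2 · 5.
Divisors of 360: 1, 2, 3, 4, 5, 6, 8, 9, 10, 12, 15, 18, 20, 24, 30, 36, 40, 45, 60, 72, 90, 120, 180, 360.
Check 76^d mod 407 for each divisor in increasing order:
76^1 ≡ 76
76^2 ≡ 78
76^3 ≡ 230
76^4 ≡ 386
76^5 ≡ 32
76^6 ≡ 397
76^8 ≡ 34
76^9 ≡ 142
76^10 ≡ 210
76^12 ≡ 100
76^15 ≡ 208
76^18 ≡ 221
76^20 ≡ 144
76^24 ≡ 232
76^30 ≡ 122
76^36 ≡ 1
The smallest such exponent is 36, so the order of 76 is 36.

36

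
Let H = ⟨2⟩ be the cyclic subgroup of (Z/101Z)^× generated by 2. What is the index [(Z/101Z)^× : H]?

1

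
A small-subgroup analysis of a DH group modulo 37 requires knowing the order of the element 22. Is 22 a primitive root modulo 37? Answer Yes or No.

Yes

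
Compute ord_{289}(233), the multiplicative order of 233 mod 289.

272

The order of 233 must divide φ(289) = φ(17^2) = 17·(17−1) = 272 = 2^4 · 17.
Divisors of 272: 1, 2, 4, 8, 16, 17, 34, 68, 136, 272.
Compute 233^d (mod 289) for the divisors d until we hit 1:
233^1 ≡ 233 (mod 289)
233^2 ≡ 246 (mod 289)
233^4 ≡ 115 (mod 289)
233^8 ≡ 220 (mod 289)
233^16 ≡ 137 (mod 289)
233^17 ≡ 131 (mod 289)
233^34 ≡ 110 (mod 289)
233^68 ≡ 251 (mod 289)
233^136 ≡ 288 (mod 289)
233^272 ≡ 1 (mod 289) ✓
Hence ord(233) = 272.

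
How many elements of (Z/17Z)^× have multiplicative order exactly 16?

φ(17) = 17 − 1 = 16 = 2^4.
Since (Z/17Z)^× is cyclic of order 16, the number of elements of order d is φ(d) when d | 16 and 0 otherwise.
16 = 2^4 divides 16, and φ(16) = 8.

8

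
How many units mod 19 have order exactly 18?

φ(19) = 19 − 1 = 18 = 2 · 3^2.
Since (Z/19Z)^× is cyclic of order 18, the number of elements of order d is φ(d) when d | 18 and 0 otherwise.
18 = 2 · 3^2 divides 18, and φ(18) = 6.

6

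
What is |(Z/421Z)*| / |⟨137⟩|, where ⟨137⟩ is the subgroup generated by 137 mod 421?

ord(137) | φ(421) = 421 − 1 = 420 = 2^2 · 3 · 5 · 7.
Divisors of 420: 1, 2, 3, 4, 5, 6, 7, 10, 12, 14, 15, 20, 21, 28, 30, 35, 42, 60, 70, 84, 105, 140, 210, 420.
Test each divisor d:
137^1 ≡ 137 (mod 421)
137^2 ≡ 245 (mod 421)
137^3 ≡ 306 (mod 421)
137^4 ≡ 243 (mod 421)
137^5 ≡ 32 (mod 421)
137^6 ≡ 174 (mod 421)
137^7 ≡ 262 (mod 421)
137^10 ≡ 182 (mod 421)
137^12 ≡ 385 (mod 421)
137^14 ≡ 21 (mod 421)
137^15 ≡ 351 (mod 421)
137^20 ≡ 286 (mod 421)
137^21 ≡ 29 (mod 421)
137^28 ≡ 20 (mod 421)
137^30 ≡ 269 (mod 421)
137^35 ≡ 188 (mod 421)
137^42 ≡ 420 (mod 421)
137^60 ≡ 370 (mod 421)
137^70 ≡ 401 (mod 421)
137^84 ≡ 1 (mod 421) ✓
The order of 137 is 84, so the subgroup it generates has 84 elements.
The index is φ(421) / ord(137) = 420 / 84 = 5.

5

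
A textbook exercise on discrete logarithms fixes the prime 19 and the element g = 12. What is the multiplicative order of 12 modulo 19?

The order of 12 must divide φ(19) = 19 − 1 = 18 = 2 · 3^2.
Divisors of 18: 1, 2, 3, 6, 9, 18.
Compute 12^d (mod 19) for the divisors d until we hit 1:
12^1 ≡ 12 (mod 19)
12^2 ≡ 11 (mod 19)
12^3 ≡ 18 (mod 19)
12^6 ≡ 1 (mod 19) ✓
So ord_19(12) = 6.

6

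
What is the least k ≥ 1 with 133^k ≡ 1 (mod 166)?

82

The order of 133 must divide φ(166) = φ(2)·φ(83) = 1·82 = 82 = 2 · 41.
Divisors of 82: 1, 2, 41, 82.
Check 133^d mod 166 for each divisor in increasing order:
133^1 ≡ 133
133^2 ≡ 93
133^41 ≡ 165
133^82 ≡ 1
Therefore the multiplicative order of 133 modulo 166 is 82.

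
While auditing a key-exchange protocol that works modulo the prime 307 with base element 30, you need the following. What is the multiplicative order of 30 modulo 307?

306

By Lagrange's theorem, ord_307(30) divides φ(307) = 307 − 1 = 306 = 2 · 3^2 · 17.
Divisors of 306: 1, 2, 3, 6, 9, 17, 18, 34, 51, 102, 153, 306.
Test each divisor d:
30^1 ≡ 30 (mod 307)
30^2 ≡ 286 (mod 307)
30^3 ≡ 291 (mod 307)
30^6 ≡ 256 (mod 307)
30^9 ≡ 202 (mod 307)
30^17 ≡ 214 (mod 307)
30^18 ≡ 280 (mod 307)
30^34 ≡ 53 (mod 307)
30^51 ≡ 290 (mod 307)
30^102 ≡ 289 (mod 307)
30^153 ≡ 306 (mod 307)
30^306 ≡ 1 (mod 307) ✓
The smallest such exponent is 306, so the order of 30 is 306.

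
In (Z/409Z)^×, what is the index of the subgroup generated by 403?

12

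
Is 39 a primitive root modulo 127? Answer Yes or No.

φ(127) = 127 − 1 = 126 = 2 · 3^2 · 7.
Test 39^(126/q) mod 127 for each prime factor q of 126:
39^63 ≡ 126 (mod 127)  [q = 2: ≢ 1 ✓]
39^42 ≡ 19 (mod 127)  [q = 3: ≢ 1 ✓]
39^18 ≡ 2 (mod 127)  [q = 7: ≢ 1 ✓]
None equal 1, so ord_127(39) = 126: 39 is a primitive root.

Yes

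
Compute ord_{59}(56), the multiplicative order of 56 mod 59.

ord(56) | φ(59) = 59 − 1 = 58 = 2 · 29.
Divisors of 58: 1, 2, 29, 58.
Compute 56^d (mod 59) for the divisors d until we hit 1:
56^1 ≡ 56
56^2 ≡ 9
56^29 ≡ 58
56^58 ≡ 1
Therefore the multiplicative order of 56 modulo 59 is 58.

58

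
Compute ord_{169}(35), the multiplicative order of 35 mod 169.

The order of 35 must divide φ(169) = φ(13^2) = 13·(13−1) = 156 = 2^2 · 3 · 13.
Divisors of 156: 1, 2, 3, 4, 6, 12, 13, 26, 39, 52, 78, 156.
Evaluate successive powers at the divisors of 156:
35^1 ≡ 35
35^2 ≡ 42
35^3 ≡ 118
35^4 ≡ 74
35^6 ≡ 66
35^12 ≡ 131
35^13 ≡ 22
35^26 ≡ 146
35^39 ≡ 1
So ord_169(35) = 39.

39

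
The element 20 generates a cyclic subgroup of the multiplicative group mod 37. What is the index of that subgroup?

1

By Lagrange's theorem, ord_37(20) divides φ(37) = 37 − 1 = 36 = 2^2 · 3^2.
Divisors of 36: 1, 2, 3, 4, 6, 9, 12, 18, 36.
Check 20^d mod 37 for each divisor in increasing order:
20^1 ≡ 20
20^2 ≡ 30
20^3 ≡ 8
20^4 ≡ 12
20^6 ≡ 27
20^9 ≡ 31
20^12 ≡ 26
20^18 ≡ 36
20^36 ≡ 1
So ord_37(20) = 36, hence |⟨20⟩| = 36.
Index = |(Z/37Z)^×| / |⟨20⟩| = 36 / 36 = 1.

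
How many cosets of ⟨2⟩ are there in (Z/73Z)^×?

By Lagrange's theorem, ord_73(2) divides φ(73) = 73 − 1 = 72 = 2^3 · 3^2.
Divisors of 72: 1, 2, 3, 4, 6, 8, 9, 12, 18, 24, 36, 72.
Evaluate successive powers at the divisors of 72:
2^1 ≡ 2 (mod 73)
2^2 ≡ 4 (mod 73)
2^3 ≡ 8 (mod 73)
2^4 ≡ 16 (mod 73)
2^6 ≡ 64 (mod 73)
2^8 ≡ 37 (mod 73)
2^9 ≡ 1 (mod 73) ✓
The order of 2 is 9, so the subgroup it generates has 9 elements.
[(Z/73Z)^× : ⟨2⟩] = 72/9 = 8.

8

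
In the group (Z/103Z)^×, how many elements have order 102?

32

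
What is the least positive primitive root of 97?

5

φ(97) = 97 − 1 = 96 = 2^5 · 3.
Test candidates g = 2, 3, … against the prime factors q ∈ {2, 3} of φ(97): g is a generator iff g^(96/q) ≢ 1 for every such q.
g = 2: 2^48 ≡ 1 — hits 1, so not a primitive root.
g = 3: 3^48 ≡ 1 — hits 1, so not a primitive root.
g = 4: 4^48 ≡ 1 — hits 1, so not a primitive root.
g = 5: 5^48 ≡ 96; 5^32 ≡ 35 — none is 1, so 5 is a primitive root.
So 5 is the smallest generator of (Z/97Z)^×.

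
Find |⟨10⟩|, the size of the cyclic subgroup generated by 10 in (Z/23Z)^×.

22

ord(10) | φ(23) = 23 − 1 = 22 = 2 · 11.
Divisors of 22: 1, 2, 11, 22.
Test each divisor d:
10^1 ≡ 10 (mod 23)
10^2 ≡ 8 (mod 23)
10^11 ≡ 22 (mod 23)
10^22 ≡ 1 (mod 23) ✓
The smallest such exponent is 22, so the order of 10 is 22.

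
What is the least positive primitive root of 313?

φ(313) = 313 − 1 = 312 = 2^3 · 3 · 13.
Test candidates g = 2, 3, … against the prime factors q ∈ {2, 3, 13} of φ(313): g is a generator iff g^(312/q) ≢ 1 for every such q.
g = 2: 2^156 ≡ 1 — hits 1, so not a primitive root.
g = 3: 3^156 ≡ 1 — hits 1, so not a primitive root.
g = 4: 4^156 ≡ 1 — hits 1, so not a primitive root.
g = 5: 5^156 ≡ 312; 5^104 ≡ 1 — hits 1, so not a primitive root.
g = 6: 6^156 ≡ 1 — hits 1, so not a primitive root.
g = 7: 7^156 ≡ 312; 7^104 ≡ 1 — hits 1, so not a primitive root.
g = 8: 8^156 ≡ 1 — hits 1, so not a primitive root.
g = 9: 9^156 ≡ 1 — hits 1, so not a primitive root.
g = 10: 10^156 ≡ 312; 10^104 ≡ 214; 10^24 ≡ 103 — none is 1, so 10 is a primitive root.
The smallest primitive root modulo 313 is 10.

10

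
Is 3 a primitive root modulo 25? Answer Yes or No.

Yes

φ(25) = φ(5^2) = 5·(5−1) = 20 = 2^2 · 5.
Test 3^(20/q) mod 25 for each prime factor q of 20:
3^10 ≡ 24 (mod 25)  [q = 2: ≢ 1 ✓]
3^4 ≡ 6 (mod 25)  [q = 5: ≢ 1 ✓]
None equal 1, so ord_25(3) = 20: 3 is a primitive root.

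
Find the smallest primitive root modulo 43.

φ(43) = 43 − 1 = 42 = 2 · 3 · 7.
g is a primitive root iff g^(42/q) ≢ 1 (mod 43) for each prime q ∈ {2, 3, 7}.
g = 2: 2^21 ≡ 42; 2^14 ≡ 1 — hits 1, so not a primitive root.
g = 3: 3^21 ≡ 42; 3^14 ≡ 36; 3^6 ≡ 41 — none is 1, so 3 is a primitive root.
Hence the least primitive root of 43 is 3.

3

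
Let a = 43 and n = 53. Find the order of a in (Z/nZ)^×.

Since 43 ∈ (Z/53Z)^×, its order divides φ(53) = 53 − 1 = 52 = 2^2 · 13.
Divisors of 52: 1, 2, 4, 13, 26, 52.
Evaluate successive powers at the divisors of 52:
43^1 ≡ 43 (mod 53)
43^2 ≡ 47 (mod 53)
43^4 ≡ 36 (mod 53)
43^13 ≡ 52 (mod 53)
43^26 ≡ 1 (mod 53) ✓
Therefore the multiplicative order of 43 modulo 53 is 26.

26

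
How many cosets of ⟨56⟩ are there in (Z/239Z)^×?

1

By Lagrange's theorem, ord_239(56) divides φ(239) = 239 − 1 = 238 = 2 · 7 · 17.
Divisors of 238: 1, 2, 7, 14, 17, 34, 119, 238.
Test each divisor d:
56^1 ≡ 56 (mod 239)
56^2 ≡ 29 (mod 239)
56^7 ≡ 138 (mod 239)
56^14 ≡ 163 (mod 239)
56^17 ≡ 139 (mod 239)
56^34 ≡ 201 (mod 239)
56^119 ≡ 238 (mod 239)
56^238 ≡ 1 (mod 239) ✓
Thus |⟨56⟩| = ord(56) = 238.
[(Z/239Z)^× : ⟨56⟩] = 238/238 = 1.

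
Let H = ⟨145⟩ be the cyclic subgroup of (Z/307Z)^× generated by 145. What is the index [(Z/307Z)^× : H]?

6

ord(145) | φ(307) = 307 − 1 = 306 = 2 · 3^2 · 17.
Divisors of 306: 1, 2, 3, 6, 9, 17, 18, 34, 51, 102, 153, 306.
Test each divisor d:
145^1 ≡ 145 (mod 307)
145^2 ≡ 149 (mod 307)
145^3 ≡ 115 (mod 307)
145^6 ≡ 24 (mod 307)
145^9 ≡ 304 (mod 307)
145^17 ≡ 17 (mod 307)
145^18 ≡ 9 (mod 307)
145^34 ≡ 289 (mod 307)
145^51 ≡ 1 (mod 307) ✓
Thus |⟨145⟩| = ord(145) = 51.
Index = |(Z/307Z)^×| / |⟨145⟩| = 306 / 51 = 6.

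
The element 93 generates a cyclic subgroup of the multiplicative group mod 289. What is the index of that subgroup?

Since 93 ∈ (Z/289Z)^×, its order divides φ(289) = φ(17^2) = 17·(17−1) = 272 = 2^4 · 17.
Divisors of 272: 1, 2, 4, 8, 16, 17, 34, 68, 136, 272.
Check 93^d mod 289 for each divisor in increasing order:
93^1 ≡ 93
93^2 ≡ 268
93^4 ≡ 152
93^8 ≡ 273
93^16 ≡ 256
93^17 ≡ 110
93^34 ≡ 251
93^68 ≡ 288
93^136 ≡ 1
So ord_289(93) = 136, hence |⟨93⟩| = 136.
The index is φ(289) / ord(93) = 272 / 136 = 2.

2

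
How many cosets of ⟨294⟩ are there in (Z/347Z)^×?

By Lagrange's theorem, ord_347(294) divides φ(347) = 347 − 1 = 346 = 2 · 173.
Divisors of 346: 1, 2, 173, 346.
Compute 294^d (mod 347) for the divisors d until we hit 1:
294^1 ≡ 294 (mod 347)
294^2 ≡ 33 (mod 347)
294^173 ≡ 346 (mod 347)
294^346 ≡ 1 (mod 347) ✓
Thus |⟨294⟩| = ord(294) = 346.
The index is φ(347) / ord(294) = 346 / 346 = 1.

1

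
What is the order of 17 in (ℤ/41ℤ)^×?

40

ord(17) | φ(41) = 41 − 1 = 40 = 2^3 · 5.
Divisors of 40: 1, 2, 4, 5, 8, 10, 20, 40.
Compute 17^d (mod 41) for the divisors d until we hit 1:
17^1 ≡ 17
17^2 ≡ 2
17^4 ≡ 4
17^5 ≡ 27
17^8 ≡ 16
17^10 ≡ 32
17^20 ≡ 40
17^40 ≡ 1
Therefore the multiplicative order of 17 modulo 41 is 40.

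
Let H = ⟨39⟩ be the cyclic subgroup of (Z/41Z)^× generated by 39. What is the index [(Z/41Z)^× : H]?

2

ord(39) | φ(41) = 41 − 1 = 40 = 2^3 · 5.
Divisors of 40: 1, 2, 4, 5, 8, 10, 20, 40.
Compute 39^d (mod 41) for the divisors d until we hit 1:
39^1 ≡ 39 (mod 41)
39^2 ≡ 4 (mod 41)
39^4 ≡ 16 (mod 41)
39^5 ≡ 9 (mod 41)
39^8 ≡ 10 (mod 41)
39^10 ≡ 40 (mod 41)
39^20 ≡ 1 (mod 41) ✓
Thus |⟨39⟩| = ord(39) = 20.
[(Z/41Z)^× : ⟨39⟩] = 40/20 = 2.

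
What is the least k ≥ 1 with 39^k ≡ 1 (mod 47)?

By Lagrange's theorem, ord_47(39) divides φ(47) = 47 − 1 = 46 = 2 · 23.
Divisors of 46: 1, 2, 23, 46.
Test each divisor d:
39^1 ≡ 39 (mod 47)
39^2 ≡ 17 (mod 47)
39^23 ≡ 46 (mod 47)
39^46 ≡ 1 (mod 47) ✓
So ord_47(39) = 46.

46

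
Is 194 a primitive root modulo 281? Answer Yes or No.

Yes

φ(281) = 281 − 1 = 280 = 2^3 · 5 · 7.
Test 194^(280/q) mod 281 for each prime factor q of 280:
194^140 ≡ 280 (mod 281)  [q = 2: ≢ 1 ✓]
194^56 ≡ 153 (mod 281)  [q = 5: ≢ 1 ✓]
194^40 ≡ 59 (mod 281)  [q = 7: ≢ 1 ✓]
None equal 1, so ord_281(194) = 280: 194 is a primitive root.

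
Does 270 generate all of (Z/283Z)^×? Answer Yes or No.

φ(283) = 283 − 1 = 282 = 2 · 3 · 47.
An element g generates (Z/283Z)^× iff g^(282/q) ≢ 1 (mod 283) for each prime q ∈ {2, 3, 47}.
270^141 ≡ 282 (mod 283)  [q = 2: ≢ 1 ✓]
270^94 ≡ 44 (mod 283)  [q = 3: ≢ 1 ✓]
270^6 ≡ 244 (mod 283)  [q = 47: ≢ 1 ✓]
All checks pass, so 270 has order 282 and is a primitive root modulo 283.

Yes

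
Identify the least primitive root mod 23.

φ(23) = 23 − 1 = 22 = 2 · 11.
g is a primitive root iff g^(22/q) ≢ 1 (mod 23) for each prime q ∈ {2, 11}.
g = 2: 2^11 ≡ 1 — hits 1, so not a primitive root.
g = 3: 3^11 ≡ 1 — hits 1, so not a primitive root.
g = 4: 4^11 ≡ 1 — hits 1, so not a primitive root.
g = 5: 5^11 ≡ 22; 5^2 ≡ 2 — none is 1, so 5 is a primitive root.
Hence the least primitive root of 23 is 5.

5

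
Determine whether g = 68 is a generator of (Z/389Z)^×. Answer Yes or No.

No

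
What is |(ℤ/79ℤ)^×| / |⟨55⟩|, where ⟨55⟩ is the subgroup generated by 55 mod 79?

The order of 55 must divide φ(79) = 79 − 1 = 78 = 2 · 3 · 13.
Divisors of 78: 1, 2, 3, 6, 13, 26, 39, 78.
Evaluate successive powers at the divisors of 78:
55^1 ≡ 55
55^2 ≡ 23
55^3 ≡ 1
So ord_79(55) = 3, hence |⟨55⟩| = 3.
[(Z/79Z)^× : ⟨55⟩] = 78/3 = 26.

26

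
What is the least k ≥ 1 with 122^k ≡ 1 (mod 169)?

By Lagrange's theorem, ord_169(122) divides φ(169) = φ(13^2) = 13·(13−1) = 156 = 2^2 · 3 · 13.
Divisors of 156: 1, 2, 3, 4, 6, 12, 13, 26, 39, 52, 78, 156.
Test each divisor d:
122^1 ≡ 122 (mod 169)
122^2 ≡ 12 (mod 169)
122^3 ≡ 112 (mod 169)
122^4 ≡ 144 (mod 169)
122^6 ≡ 38 (mod 169)
122^12 ≡ 92 (mod 169)
122^13 ≡ 70 (mod 169)
122^26 ≡ 168 (mod 169)
122^39 ≡ 99 (mod 169)
122^52 ≡ 1 (mod 169) ✓
So ord_169(122) = 52.

52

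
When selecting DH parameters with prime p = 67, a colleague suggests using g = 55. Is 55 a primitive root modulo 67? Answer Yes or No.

No

φ(67) = 67 − 1 = 66 = 2 · 3 · 11.
Test 55^(66/q) mod 67 for each prime factor q of 66:
55^33 ≡ 1 (mod 67)  [q = 2: ≡ 1 ✗]
55^22 ≡ 29 (mod 67)  [q = 3: ≢ 1 ✓]
55^6 ≡ 62 (mod 67)  [q = 11: ≢ 1 ✓]
Since 55^33 ≡ 1, the order of 55 divides 33 < 66, so 55 is not a primitive root.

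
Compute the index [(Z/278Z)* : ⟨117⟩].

The order of 117 must divide φ(278) = φ(2)·φ(139) = 1·138 = 138 = 2 · 3 · 23.
Divisors of 138: 1, 2, 3, 6, 23, 46, 69, 138.
Compute 117^d (mod 278) for the divisors d until we hit 1:
117^1 ≡ 117
117^2 ≡ 67
117^3 ≡ 55
117^6 ≡ 245
117^23 ≡ 235
117^46 ≡ 181
117^69 ≡ 1
Thus |⟨117⟩| = ord(117) = 69.
Index = |(Z/278Z)^×| / |⟨117⟩| = 138 / 69 = 2.

2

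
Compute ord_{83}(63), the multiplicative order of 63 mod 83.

41

Since 63 ∈ (Z/83Z)^×, its order divides φ(83) = 83 − 1 = 82 = 2 · 41.
Divisors of 82: 1, 2, 41, 82.
Test each divisor d:
63^1 ≡ 63 (mod 83)
63^2 ≡ 68 (mod 83)
63^41 ≡ 1 (mod 83) ✓
Hence ord(63) = 41.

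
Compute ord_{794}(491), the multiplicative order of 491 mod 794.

396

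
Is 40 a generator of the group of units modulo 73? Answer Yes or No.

φ(73) = 73 − 1 = 72 = 2^3 · 3^2.
Test 40^(72/q) mod 73 for each prime factor q of 72:
40^36 ≡ 72 (mod 73)  [q = 2: ≢ 1 ✓]
40^24 ≡ 8 (mod 73)  [q = 3: ≢ 1 ✓]
Every test exponent gives a nontrivial residue, hence 40 generates the full group.

Yes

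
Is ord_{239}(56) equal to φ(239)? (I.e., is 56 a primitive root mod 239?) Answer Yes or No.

Yes

φ(239) = 239 − 1 = 238 = 2 · 7 · 17.
An element g generates (Z/239Z)^× iff g^(238/q) ≢ 1 (mod 239) for each prime q ∈ {2, 7, 17}.
56^119 ≡ 238 (mod 239)  [q = 2: ≢ 1 ✓]
56^34 ≡ 201 (mod 239)  [q = 7: ≢ 1 ✓]
56^14 ≡ 163 (mod 239)  [q = 17: ≢ 1 ✓]
Every test exponent gives a nontrivial residue, hence 56 generates the full group.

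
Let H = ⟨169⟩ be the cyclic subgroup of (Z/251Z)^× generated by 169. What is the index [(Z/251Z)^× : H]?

ord(169) | φ(251) = 251 − 1 = 250 = 2 · 5^3.
Divisors of 250: 1, 2, 5, 10, 25, 50, 125, 250.
Test each divisor d:
169^1 ≡ 169 (mod 251)
169^2 ≡ 198 (mod 251)
169^5 ≡ 80 (mod 251)
169^10 ≡ 125 (mod 251)
169^25 ≡ 20 (mod 251)
169^50 ≡ 149 (mod 251)
169^125 ≡ 1 (mod 251) ✓
The order of 169 is 125, so the subgroup it generates has 125 elements.
The index is φ(251) / ord(169) = 250 / 125 = 2.

2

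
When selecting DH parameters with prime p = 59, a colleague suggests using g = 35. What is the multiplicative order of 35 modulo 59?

ord(35) | φ(59) = 59 − 1 = 58 = 2 · 29.
Divisors of 58: 1, 2, 29, 58.
Test each divisor d:
35^1 ≡ 35
35^2 ≡ 45
35^29 ≡ 1
So ord_59(35) = 29.

29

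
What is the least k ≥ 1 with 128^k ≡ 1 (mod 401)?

By Lagrange's theorem, ord_401(128) divides φ(401) = 401 − 1 = 400 = 2^4 · 5^2.
Divisors of 400: 1, 2, 4, 5, 8, 10, 16, 20, 25, 40, 50, 80, 100, 200, 400.
Test each divisor d:
128^1 ≡ 128 (mod 401)
128^2 ≡ 344 (mod 401)
128^4 ≡ 41 (mod 401)
128^5 ≡ 35 (mod 401)
128^8 ≡ 77 (mod 401)
128^10 ≡ 22 (mod 401)
128^16 ≡ 315 (mod 401)
128^20 ≡ 83 (mod 401)
128^25 ≡ 98 (mod 401)
128^40 ≡ 72 (mod 401)
128^50 ≡ 381 (mod 401)
128^80 ≡ 372 (mod 401)
128^100 ≡ 400 (mod 401)
128^200 ≡ 1 (mod 401) ✓
Hence ord(128) = 200.

200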